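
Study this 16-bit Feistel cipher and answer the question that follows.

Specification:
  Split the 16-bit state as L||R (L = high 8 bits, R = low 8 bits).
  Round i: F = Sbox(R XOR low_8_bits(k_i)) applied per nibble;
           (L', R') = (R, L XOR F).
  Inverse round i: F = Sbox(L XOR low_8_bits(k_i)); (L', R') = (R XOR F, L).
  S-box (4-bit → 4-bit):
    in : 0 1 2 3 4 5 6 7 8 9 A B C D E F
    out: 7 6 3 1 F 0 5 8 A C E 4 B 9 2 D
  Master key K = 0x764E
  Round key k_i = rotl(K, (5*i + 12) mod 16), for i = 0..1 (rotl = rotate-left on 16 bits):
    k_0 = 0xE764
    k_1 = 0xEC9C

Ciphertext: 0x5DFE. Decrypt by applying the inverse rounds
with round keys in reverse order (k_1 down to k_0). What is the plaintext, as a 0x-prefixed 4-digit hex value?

s_0 = ciphertext = 0x5DFE
s_1 = InvRound(s_0, k_1) = 0x485D
s_2 = InvRound(s_1, k_0) = 0x6648

0x6648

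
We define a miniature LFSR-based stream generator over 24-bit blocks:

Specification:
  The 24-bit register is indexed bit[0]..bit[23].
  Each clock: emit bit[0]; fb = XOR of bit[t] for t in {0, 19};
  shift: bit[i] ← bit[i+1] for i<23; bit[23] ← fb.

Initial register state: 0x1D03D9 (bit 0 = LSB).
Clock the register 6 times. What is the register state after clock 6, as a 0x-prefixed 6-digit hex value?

0x68740F

reg_0 = 0x1D03D9
clock 1: out=1, reg = 0x0E81EC
clock 2: out=0, reg = 0x8740F6
clock 3: out=0, reg = 0x43A07B
clock 4: out=1, reg = 0xA1D03D
clock 5: out=1, reg = 0xD0E81E
clock 6: out=0, reg = 0x68740F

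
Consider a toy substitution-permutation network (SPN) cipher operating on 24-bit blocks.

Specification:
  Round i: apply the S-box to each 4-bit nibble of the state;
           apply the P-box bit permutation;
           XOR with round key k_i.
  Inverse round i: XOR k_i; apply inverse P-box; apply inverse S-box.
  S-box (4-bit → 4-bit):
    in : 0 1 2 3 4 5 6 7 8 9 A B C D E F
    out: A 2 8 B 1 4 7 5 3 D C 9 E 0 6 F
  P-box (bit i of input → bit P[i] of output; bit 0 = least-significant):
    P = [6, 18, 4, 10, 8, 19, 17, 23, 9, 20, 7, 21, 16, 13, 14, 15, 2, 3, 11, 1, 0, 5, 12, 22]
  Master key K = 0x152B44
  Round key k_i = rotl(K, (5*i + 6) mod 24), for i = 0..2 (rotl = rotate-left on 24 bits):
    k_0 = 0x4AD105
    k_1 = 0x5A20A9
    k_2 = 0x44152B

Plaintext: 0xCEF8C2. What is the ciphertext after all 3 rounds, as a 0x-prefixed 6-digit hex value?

0xA18929

s_0 = plaintext = 0xCEF8C2
s_1 = Round(s_0, k_0) = 0x912F2D
s_2 = Round(s_1, k_1) = 0xAAB220
s_3 = Round(s_2, k_2) = 0xA18929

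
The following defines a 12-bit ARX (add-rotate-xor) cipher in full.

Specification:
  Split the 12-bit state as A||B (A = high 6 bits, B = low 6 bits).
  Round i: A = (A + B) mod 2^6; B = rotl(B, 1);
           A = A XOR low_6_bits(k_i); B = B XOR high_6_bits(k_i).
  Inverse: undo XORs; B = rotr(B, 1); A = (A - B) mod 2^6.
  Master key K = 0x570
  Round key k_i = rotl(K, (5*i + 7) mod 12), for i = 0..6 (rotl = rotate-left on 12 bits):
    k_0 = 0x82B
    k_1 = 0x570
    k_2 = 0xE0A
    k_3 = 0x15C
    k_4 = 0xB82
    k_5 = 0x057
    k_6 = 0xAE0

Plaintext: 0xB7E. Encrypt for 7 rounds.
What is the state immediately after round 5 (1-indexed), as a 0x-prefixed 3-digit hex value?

0xA7A

s_0 = plaintext = 0xB7E
s_1 = Round(s_0, k_0) = 0x01D
s_2 = Round(s_1, k_1) = 0xB6F
s_3 = Round(s_2, k_2) = 0x5A7
s_4 = Round(s_3, k_3) = 0x84A
s_5 = Round(s_4, k_4) = 0xA7A
s_6 = Round(s_5, k_5) = 0xD34
s_7 = Round(s_6, k_6) = 0x202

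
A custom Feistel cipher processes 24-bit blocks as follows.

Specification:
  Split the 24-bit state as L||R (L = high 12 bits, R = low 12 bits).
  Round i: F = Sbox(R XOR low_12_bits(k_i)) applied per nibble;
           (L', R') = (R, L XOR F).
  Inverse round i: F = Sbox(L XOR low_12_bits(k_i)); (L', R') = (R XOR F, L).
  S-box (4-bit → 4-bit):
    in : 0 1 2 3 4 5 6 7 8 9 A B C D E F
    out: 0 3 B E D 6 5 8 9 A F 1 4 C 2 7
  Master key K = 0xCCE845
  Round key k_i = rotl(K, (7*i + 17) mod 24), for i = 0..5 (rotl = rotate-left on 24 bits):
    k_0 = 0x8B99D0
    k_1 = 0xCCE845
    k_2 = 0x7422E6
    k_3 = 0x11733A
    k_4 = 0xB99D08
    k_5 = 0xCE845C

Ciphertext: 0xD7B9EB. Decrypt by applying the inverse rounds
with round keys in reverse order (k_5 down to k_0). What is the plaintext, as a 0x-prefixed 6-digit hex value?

s_0 = ciphertext = 0xD7B9EB
s_1 = InvRound(s_0, k_5) = 0x353D7B
s_2 = InvRound(s_1, k_4) = 0xF1A353
s_3 = InvRound(s_2, k_3) = 0x7E3F1A
s_4 = InvRound(s_3, k_2) = 0x91C7E3
s_5 = InvRound(s_4, k_1) = 0x48991C
s_6 = InvRound(s_5, k_0) = 0x576489

0x576489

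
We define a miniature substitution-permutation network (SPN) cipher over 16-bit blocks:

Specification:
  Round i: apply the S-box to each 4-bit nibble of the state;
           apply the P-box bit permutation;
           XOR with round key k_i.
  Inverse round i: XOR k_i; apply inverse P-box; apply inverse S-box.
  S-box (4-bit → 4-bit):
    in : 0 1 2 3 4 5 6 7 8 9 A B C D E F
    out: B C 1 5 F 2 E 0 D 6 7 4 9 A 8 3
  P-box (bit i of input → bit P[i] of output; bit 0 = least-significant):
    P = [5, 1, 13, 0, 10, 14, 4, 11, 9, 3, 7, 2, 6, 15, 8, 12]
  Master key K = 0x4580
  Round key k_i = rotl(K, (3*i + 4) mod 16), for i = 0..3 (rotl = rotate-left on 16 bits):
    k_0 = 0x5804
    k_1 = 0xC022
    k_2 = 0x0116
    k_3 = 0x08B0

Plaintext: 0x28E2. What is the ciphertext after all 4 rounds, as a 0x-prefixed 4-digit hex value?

s_0 = plaintext = 0x28E2
s_1 = Round(s_0, k_0) = 0x52E0
s_2 = Round(s_1, k_1) = 0x4A01
s_3 = Round(s_2, k_2) = 0xFEDF
s_4 = Round(s_3, k_3) = 0xC0D6

0xC0D6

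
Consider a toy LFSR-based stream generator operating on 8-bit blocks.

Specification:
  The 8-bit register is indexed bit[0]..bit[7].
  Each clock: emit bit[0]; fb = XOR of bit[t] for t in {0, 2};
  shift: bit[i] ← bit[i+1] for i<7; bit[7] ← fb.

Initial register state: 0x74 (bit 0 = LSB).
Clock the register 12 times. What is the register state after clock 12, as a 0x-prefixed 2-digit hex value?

reg_0 = 0x74
clock 1: out=0, reg = 0xBA
clock 2: out=0, reg = 0x5D
clock 3: out=1, reg = 0x2E
clock 4: out=0, reg = 0x97
clock 5: out=1, reg = 0x4B
clock 6: out=1, reg = 0xA5
clock 7: out=1, reg = 0x52
clock 8: out=0, reg = 0x29
clock 9: out=1, reg = 0x94
clock 10: out=0, reg = 0xCA
clock 11: out=0, reg = 0x65
clock 12: out=1, reg = 0x32

0x32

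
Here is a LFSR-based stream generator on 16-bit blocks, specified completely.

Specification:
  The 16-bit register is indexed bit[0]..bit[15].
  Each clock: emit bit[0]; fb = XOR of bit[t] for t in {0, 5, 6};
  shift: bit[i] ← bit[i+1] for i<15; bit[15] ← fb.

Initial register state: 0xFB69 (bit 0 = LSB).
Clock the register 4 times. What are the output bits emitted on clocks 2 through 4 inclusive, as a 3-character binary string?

001

reg_0 = 0xFB69
clock 1: out=1, reg = 0xFDB4
clock 2: out=0, reg = 0xFEDA
clock 3: out=0, reg = 0xFF6D
clock 4: out=1, reg = 0xFFB6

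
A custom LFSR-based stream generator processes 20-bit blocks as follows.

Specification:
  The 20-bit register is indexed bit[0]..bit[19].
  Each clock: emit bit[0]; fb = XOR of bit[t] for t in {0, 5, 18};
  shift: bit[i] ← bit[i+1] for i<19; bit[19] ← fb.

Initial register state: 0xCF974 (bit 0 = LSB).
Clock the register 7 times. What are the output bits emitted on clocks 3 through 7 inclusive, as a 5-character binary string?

10111

reg_0 = 0xCF974
clock 1: out=0, reg = 0x67CBA
clock 2: out=0, reg = 0x33E5D
clock 3: out=1, reg = 0x99F2E
clock 4: out=0, reg = 0xCCF97
clock 5: out=1, reg = 0x667CB
clock 6: out=1, reg = 0x333E5
clock 7: out=1, reg = 0x199F2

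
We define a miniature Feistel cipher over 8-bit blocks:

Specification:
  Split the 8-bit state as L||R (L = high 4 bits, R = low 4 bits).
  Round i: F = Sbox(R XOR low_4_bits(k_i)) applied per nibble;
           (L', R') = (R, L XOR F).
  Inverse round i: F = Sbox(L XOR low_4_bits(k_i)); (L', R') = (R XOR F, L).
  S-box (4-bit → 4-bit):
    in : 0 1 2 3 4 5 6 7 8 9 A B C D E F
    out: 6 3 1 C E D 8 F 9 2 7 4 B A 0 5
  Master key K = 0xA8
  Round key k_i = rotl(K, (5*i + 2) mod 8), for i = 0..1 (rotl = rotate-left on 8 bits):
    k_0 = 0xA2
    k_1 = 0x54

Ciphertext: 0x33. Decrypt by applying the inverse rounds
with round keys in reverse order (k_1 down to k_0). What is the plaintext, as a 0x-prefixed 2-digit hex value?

s_0 = ciphertext = 0x33
s_1 = InvRound(s_0, k_1) = 0xC3
s_2 = InvRound(s_1, k_0) = 0x3C

0x3C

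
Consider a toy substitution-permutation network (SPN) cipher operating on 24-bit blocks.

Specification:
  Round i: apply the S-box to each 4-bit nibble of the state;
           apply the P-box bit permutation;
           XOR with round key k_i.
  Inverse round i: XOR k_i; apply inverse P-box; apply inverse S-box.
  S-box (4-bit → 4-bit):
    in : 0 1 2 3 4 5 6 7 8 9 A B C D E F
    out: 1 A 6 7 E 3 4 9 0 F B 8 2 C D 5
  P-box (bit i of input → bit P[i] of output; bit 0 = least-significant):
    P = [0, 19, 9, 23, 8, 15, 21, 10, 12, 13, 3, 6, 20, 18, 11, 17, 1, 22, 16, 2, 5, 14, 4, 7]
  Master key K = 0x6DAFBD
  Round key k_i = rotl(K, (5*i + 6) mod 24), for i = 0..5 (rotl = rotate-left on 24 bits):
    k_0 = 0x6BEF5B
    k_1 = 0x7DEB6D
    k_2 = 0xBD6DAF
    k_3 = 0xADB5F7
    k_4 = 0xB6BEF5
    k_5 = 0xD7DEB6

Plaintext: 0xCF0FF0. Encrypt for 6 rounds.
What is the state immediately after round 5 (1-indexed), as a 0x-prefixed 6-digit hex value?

0x2605D9

s_0 = plaintext = 0xCF0FF0
s_1 = Round(s_0, k_0) = 0x5ABE50
s_2 = Round(s_1, k_1) = 0x3F3A02
s_3 = Round(s_2, k_2) = 0xA016DD
s_4 = Round(s_3, k_3) = 0x0BF35D
s_5 = Round(s_4, k_4) = 0x2605D9
s_6 = Round(s_5, k_5) = 0x6EA8A7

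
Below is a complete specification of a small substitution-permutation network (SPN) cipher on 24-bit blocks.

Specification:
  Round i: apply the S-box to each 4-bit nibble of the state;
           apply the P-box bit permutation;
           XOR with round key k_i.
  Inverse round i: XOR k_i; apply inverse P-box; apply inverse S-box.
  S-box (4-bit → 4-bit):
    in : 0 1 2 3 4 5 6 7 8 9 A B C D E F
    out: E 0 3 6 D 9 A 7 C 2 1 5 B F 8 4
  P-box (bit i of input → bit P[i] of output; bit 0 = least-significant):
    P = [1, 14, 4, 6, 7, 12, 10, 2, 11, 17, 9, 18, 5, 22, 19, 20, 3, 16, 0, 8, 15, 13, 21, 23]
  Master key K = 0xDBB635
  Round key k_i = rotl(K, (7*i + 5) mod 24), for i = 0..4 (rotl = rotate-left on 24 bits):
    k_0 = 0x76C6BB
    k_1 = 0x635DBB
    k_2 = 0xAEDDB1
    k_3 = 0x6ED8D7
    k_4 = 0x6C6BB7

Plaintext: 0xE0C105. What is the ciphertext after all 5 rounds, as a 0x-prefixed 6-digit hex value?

s_0 = plaintext = 0xE0C105
s_1 = Round(s_0, k_0) = 0xA7D3DC
s_2 = Round(s_1, k_1) = 0x388B54
s_3 = Round(s_2, k_2) = 0x96F666
s_4 = Round(s_3, k_3) = 0x61A993
s_5 = Round(s_4, k_4) = 0xEE1B87

0xEE1B87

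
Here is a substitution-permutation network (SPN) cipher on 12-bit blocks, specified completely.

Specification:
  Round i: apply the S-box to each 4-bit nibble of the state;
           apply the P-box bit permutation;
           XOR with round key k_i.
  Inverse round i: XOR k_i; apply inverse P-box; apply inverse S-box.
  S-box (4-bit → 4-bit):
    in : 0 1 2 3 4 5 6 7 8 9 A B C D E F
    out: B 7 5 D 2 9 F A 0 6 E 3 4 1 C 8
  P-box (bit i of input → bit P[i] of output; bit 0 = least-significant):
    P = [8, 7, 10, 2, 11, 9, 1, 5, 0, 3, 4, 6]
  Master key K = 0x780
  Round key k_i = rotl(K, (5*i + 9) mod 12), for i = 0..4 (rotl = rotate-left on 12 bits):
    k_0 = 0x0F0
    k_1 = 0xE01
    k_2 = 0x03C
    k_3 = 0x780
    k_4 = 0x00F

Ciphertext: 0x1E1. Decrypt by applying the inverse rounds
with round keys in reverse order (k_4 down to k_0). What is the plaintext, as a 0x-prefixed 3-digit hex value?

0xC48

s_0 = ciphertext = 0x1E1
s_1 = InvRound(s_0, k_4) = 0x7E0
s_2 = InvRound(s_1, k_3) = 0xFF8
s_3 = InvRound(s_2, k_2) = 0xFB6
s_4 = InvRound(s_3, k_1) = 0x2E0
s_5 = InvRound(s_4, k_0) = 0xC48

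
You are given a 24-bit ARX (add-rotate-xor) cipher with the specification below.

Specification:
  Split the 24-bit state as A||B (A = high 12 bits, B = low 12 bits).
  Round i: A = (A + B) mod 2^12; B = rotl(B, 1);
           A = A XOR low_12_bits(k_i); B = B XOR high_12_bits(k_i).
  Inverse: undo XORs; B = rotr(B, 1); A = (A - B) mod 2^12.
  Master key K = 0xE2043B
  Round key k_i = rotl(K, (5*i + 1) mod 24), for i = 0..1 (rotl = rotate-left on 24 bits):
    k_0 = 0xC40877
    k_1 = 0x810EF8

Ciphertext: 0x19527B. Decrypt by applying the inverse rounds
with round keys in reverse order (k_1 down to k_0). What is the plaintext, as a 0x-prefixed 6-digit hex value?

s_0 = ciphertext = 0x19527B
s_1 = InvRound(s_0, k_1) = 0x238D35
s_2 = InvRound(s_1, k_0) = 0x1958BA

0x1958BA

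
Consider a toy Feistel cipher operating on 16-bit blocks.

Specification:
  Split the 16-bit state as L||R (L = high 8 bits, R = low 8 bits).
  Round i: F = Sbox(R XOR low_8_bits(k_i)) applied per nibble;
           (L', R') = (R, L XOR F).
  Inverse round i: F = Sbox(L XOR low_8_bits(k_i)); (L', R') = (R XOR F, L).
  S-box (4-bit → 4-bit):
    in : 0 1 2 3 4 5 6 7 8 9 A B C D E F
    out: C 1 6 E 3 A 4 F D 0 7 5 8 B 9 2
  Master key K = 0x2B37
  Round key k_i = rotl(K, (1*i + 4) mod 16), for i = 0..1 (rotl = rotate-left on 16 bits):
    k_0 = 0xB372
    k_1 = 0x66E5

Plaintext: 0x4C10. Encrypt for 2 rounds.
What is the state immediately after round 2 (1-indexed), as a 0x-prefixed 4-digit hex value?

s_0 = plaintext = 0x4C10
s_1 = Round(s_0, k_0) = 0x100A
s_2 = Round(s_1, k_1) = 0x0A82

0x0A82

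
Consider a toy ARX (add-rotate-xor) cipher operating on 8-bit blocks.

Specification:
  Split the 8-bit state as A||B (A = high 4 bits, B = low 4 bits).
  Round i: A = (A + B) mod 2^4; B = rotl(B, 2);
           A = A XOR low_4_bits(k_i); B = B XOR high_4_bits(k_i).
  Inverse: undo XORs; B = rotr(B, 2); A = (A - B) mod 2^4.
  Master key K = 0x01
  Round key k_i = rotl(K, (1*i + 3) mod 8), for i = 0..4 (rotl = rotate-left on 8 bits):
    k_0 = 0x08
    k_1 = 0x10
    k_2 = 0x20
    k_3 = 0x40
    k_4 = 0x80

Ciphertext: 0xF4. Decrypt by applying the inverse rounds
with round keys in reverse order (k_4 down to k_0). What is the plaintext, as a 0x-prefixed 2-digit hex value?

s_0 = ciphertext = 0xF4
s_1 = InvRound(s_0, k_4) = 0xC3
s_2 = InvRound(s_1, k_3) = 0xFD
s_3 = InvRound(s_2, k_2) = 0x0F
s_4 = InvRound(s_3, k_1) = 0x5B
s_5 = InvRound(s_4, k_0) = 0xFE

0xFE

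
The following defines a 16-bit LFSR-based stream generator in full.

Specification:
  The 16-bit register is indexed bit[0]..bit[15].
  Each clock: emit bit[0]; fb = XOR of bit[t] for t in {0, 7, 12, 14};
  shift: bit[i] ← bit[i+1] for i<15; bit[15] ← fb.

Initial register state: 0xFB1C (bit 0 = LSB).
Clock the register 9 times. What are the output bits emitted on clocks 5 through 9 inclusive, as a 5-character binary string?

10001

reg_0 = 0xFB1C
clock 1: out=0, reg = 0x7D8E
clock 2: out=0, reg = 0xBEC7
clock 3: out=1, reg = 0xDF63
clock 4: out=1, reg = 0xEFB1
clock 5: out=1, reg = 0xF7D8
clock 6: out=0, reg = 0xFBEC
clock 7: out=0, reg = 0xFDF6
clock 8: out=0, reg = 0xFEFB
clock 9: out=1, reg = 0x7F7D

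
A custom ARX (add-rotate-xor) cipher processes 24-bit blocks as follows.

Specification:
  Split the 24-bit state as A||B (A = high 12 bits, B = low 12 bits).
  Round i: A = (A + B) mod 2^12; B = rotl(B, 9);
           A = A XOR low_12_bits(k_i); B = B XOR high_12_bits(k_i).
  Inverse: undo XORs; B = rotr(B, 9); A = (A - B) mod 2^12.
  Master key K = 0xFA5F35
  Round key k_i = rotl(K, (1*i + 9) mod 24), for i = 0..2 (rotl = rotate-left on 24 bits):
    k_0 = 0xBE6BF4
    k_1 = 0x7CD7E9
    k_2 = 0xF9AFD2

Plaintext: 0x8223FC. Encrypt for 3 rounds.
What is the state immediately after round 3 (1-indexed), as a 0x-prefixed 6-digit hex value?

0xDFA32D

s_0 = plaintext = 0x8223FC
s_1 = Round(s_0, k_0) = 0x7EA399
s_2 = Round(s_1, k_1) = 0xC6A5BE
s_3 = Round(s_2, k_2) = 0xDFA32D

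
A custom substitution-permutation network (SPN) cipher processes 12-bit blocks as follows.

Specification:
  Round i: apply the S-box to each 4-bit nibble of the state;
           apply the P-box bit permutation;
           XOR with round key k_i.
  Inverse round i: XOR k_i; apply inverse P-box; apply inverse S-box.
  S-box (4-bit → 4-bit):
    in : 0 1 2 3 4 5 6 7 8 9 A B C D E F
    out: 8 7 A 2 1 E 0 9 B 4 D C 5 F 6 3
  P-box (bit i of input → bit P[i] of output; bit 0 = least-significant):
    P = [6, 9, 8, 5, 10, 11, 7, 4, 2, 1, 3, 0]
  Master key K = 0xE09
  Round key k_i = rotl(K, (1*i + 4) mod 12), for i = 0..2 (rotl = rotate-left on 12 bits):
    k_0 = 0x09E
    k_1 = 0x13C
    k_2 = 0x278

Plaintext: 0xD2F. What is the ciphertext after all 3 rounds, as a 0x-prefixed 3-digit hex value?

s_0 = plaintext = 0xD2F
s_1 = Round(s_0, k_0) = 0xAC1
s_2 = Round(s_1, k_1) = 0x6F1
s_3 = Round(s_2, k_2) = 0xD38

0xD38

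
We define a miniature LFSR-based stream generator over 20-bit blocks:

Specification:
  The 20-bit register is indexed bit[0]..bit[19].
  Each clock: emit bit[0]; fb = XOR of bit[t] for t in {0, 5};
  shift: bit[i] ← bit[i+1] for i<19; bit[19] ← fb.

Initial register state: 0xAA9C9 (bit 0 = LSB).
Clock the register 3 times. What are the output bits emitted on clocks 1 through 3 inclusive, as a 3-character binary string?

100

reg_0 = 0xAA9C9
clock 1: out=1, reg = 0xD54E4
clock 2: out=0, reg = 0xEAA72
clock 3: out=0, reg = 0xF5539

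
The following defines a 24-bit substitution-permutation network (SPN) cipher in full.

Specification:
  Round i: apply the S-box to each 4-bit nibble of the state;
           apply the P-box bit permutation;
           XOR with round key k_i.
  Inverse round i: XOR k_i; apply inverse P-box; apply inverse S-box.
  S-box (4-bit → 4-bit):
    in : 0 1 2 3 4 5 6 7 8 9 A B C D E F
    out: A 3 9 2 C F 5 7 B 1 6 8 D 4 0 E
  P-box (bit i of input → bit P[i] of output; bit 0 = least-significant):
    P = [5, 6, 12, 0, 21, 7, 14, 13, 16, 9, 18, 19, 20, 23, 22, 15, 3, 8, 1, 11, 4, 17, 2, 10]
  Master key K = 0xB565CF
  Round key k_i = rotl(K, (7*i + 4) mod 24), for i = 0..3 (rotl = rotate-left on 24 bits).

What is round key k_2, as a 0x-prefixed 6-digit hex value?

K = 0xB565CF
k_0 = rotl(K, (7*0+4) mod 24) = rotl(K, 4) = 0x565CFB
k_1 = rotl(K, (7*1+4) mod 24) = rotl(K, 11) = 0x2E7DAB
k_2 = rotl(K, (7*2+4) mod 24) = rotl(K, 18) = 0x3ED597

0x3ED597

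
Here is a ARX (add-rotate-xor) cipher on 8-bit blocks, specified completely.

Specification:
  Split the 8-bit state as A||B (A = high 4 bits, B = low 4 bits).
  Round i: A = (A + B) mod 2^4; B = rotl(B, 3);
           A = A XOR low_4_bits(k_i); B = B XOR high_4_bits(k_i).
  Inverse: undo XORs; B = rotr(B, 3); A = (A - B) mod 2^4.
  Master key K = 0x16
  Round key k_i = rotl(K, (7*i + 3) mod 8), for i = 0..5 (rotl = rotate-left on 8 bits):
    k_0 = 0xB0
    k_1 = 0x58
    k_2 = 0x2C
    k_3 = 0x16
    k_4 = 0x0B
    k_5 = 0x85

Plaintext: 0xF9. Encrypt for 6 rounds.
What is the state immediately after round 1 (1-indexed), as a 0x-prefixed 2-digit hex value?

0x87

s_0 = plaintext = 0xF9
s_1 = Round(s_0, k_0) = 0x87
s_2 = Round(s_1, k_1) = 0x7E
s_3 = Round(s_2, k_2) = 0x95
s_4 = Round(s_3, k_3) = 0x8B
s_5 = Round(s_4, k_4) = 0x8D
s_6 = Round(s_5, k_5) = 0x06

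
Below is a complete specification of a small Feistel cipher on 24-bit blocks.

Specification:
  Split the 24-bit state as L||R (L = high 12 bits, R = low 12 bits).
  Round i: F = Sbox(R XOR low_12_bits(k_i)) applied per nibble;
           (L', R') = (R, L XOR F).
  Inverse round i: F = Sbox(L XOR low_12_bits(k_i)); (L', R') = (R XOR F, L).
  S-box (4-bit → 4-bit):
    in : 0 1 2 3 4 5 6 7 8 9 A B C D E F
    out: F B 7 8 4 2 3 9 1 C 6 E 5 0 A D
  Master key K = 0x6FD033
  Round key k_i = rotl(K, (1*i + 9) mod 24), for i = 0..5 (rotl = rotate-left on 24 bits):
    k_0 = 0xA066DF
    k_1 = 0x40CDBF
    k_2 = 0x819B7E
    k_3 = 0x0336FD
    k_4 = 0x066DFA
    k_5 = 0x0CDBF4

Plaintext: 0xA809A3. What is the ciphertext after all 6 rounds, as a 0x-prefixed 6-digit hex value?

s_0 = plaintext = 0xA809A3
s_1 = Round(s_0, k_0) = 0x9A3715
s_2 = Round(s_1, k_1) = 0x715FC5
s_3 = Round(s_2, k_2) = 0xFC53FB
s_4 = Round(s_3, k_3) = 0x3FBD36
s_5 = Round(s_4, k_4) = 0xD36CAE
s_6 = Round(s_5, k_5) = 0xCAE410

0xCAE410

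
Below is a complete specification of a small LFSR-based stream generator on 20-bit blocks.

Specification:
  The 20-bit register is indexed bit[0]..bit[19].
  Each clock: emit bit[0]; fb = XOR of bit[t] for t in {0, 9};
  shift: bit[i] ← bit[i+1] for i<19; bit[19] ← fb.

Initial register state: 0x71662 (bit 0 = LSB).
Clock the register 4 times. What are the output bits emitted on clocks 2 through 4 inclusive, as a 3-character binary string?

100

reg_0 = 0x71662
clock 1: out=0, reg = 0xB8B31
clock 2: out=1, reg = 0x5C598
clock 3: out=0, reg = 0x2E2CC
clock 4: out=0, reg = 0x97166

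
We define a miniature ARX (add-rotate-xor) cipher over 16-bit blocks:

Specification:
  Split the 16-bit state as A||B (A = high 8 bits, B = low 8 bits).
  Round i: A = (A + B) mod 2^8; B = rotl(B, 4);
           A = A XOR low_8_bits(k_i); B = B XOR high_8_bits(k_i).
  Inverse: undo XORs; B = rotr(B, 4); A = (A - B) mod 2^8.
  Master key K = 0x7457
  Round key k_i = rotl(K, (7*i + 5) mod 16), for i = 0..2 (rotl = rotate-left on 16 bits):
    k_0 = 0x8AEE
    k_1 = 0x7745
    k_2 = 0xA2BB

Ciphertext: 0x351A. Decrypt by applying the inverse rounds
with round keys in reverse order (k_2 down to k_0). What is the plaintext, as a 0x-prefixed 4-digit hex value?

s_0 = ciphertext = 0x351A
s_1 = InvRound(s_0, k_2) = 0x038B
s_2 = InvRound(s_1, k_1) = 0x77CF
s_3 = InvRound(s_2, k_0) = 0x4554

0x4554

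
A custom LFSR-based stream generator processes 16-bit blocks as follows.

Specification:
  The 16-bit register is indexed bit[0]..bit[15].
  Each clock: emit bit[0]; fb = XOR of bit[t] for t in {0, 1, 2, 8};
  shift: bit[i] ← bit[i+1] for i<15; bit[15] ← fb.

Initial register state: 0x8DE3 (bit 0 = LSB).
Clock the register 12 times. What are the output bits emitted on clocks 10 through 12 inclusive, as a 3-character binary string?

011

reg_0 = 0x8DE3
clock 1: out=1, reg = 0xC6F1
clock 2: out=1, reg = 0xE378
clock 3: out=0, reg = 0xF1BC
clock 4: out=0, reg = 0x78DE
clock 5: out=0, reg = 0x3C6F
clock 6: out=1, reg = 0x9E37
clock 7: out=1, reg = 0xCF1B
clock 8: out=1, reg = 0xE78D
clock 9: out=1, reg = 0xF3C6
clock 10: out=0, reg = 0xF9E3
clock 11: out=1, reg = 0xFCF1
clock 12: out=1, reg = 0xFE78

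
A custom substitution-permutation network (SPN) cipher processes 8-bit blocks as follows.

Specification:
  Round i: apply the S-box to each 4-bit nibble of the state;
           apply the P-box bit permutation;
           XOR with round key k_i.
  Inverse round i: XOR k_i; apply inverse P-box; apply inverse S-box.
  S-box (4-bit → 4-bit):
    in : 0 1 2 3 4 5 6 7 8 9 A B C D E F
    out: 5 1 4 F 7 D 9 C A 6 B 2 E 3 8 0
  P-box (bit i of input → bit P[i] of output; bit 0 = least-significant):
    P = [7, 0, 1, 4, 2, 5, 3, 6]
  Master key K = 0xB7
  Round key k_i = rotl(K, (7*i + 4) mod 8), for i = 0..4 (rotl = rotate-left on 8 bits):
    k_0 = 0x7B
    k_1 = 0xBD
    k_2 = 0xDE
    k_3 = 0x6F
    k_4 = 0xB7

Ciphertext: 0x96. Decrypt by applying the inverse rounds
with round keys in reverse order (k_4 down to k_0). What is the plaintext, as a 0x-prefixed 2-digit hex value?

0x80

s_0 = ciphertext = 0x96
s_1 = InvRound(s_0, k_4) = 0xBB
s_2 = InvRound(s_1, k_3) = 0x66
s_3 = InvRound(s_2, k_2) = 0x96
s_4 = InvRound(s_3, k_1) = 0x99
s_5 = InvRound(s_4, k_0) = 0x80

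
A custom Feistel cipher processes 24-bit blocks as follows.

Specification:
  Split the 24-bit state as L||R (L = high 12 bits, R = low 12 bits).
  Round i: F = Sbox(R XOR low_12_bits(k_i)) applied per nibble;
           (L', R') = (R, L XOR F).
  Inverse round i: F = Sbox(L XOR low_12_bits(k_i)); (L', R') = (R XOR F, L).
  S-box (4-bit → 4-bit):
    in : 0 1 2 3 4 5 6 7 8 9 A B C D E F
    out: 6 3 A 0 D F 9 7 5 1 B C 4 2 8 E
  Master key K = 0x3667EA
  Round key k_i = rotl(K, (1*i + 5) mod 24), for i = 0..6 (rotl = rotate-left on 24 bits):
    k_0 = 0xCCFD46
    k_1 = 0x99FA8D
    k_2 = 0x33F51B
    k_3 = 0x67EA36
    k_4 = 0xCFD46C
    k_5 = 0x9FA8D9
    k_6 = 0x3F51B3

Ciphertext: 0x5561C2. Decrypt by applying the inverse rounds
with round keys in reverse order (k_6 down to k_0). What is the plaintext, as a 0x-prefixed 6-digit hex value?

s_0 = ciphertext = 0x5561C2
s_1 = InvRound(s_0, k_6) = 0xC4D556
s_2 = InvRound(s_1, k_5) = 0x84BC4D
s_3 = InvRound(s_2, k_4) = 0x8EA84B
s_4 = InvRound(s_3, k_3) = 0x26F8EA
s_5 = InvRound(s_4, k_2) = 0xF9726F
s_6 = InvRound(s_5, k_1) = 0xD54F97
s_7 = InvRound(s_6, k_0) = 0x9ADD54

0x9ADD54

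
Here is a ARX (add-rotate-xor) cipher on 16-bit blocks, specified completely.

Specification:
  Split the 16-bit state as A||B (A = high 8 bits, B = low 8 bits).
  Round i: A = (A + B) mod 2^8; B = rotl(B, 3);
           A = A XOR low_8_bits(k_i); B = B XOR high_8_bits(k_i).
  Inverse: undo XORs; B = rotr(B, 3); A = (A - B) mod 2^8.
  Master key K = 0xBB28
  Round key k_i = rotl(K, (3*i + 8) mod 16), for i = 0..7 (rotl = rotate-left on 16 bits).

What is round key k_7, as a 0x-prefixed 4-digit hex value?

K = 0xBB28
k_0 = rotl(K, (3*0+8) mod 16) = rotl(K, 8) = 0x28BB
k_1 = rotl(K, (3*1+8) mod 16) = rotl(K, 11) = 0x45D9
k_2 = rotl(K, (3*2+8) mod 16) = rotl(K, 14) = 0x2ECA
k_3 = rotl(K, (3*3+8) mod 16) = rotl(K, 1) = 0x7651
k_4 = rotl(K, (3*4+8) mod 16) = rotl(K, 4) = 0xB28B
k_5 = rotl(K, (3*5+8) mod 16) = rotl(K, 7) = 0x945D
k_6 = rotl(K, (3*6+8) mod 16) = rotl(K, 10) = 0xA2EC
k_7 = rotl(K, (3*7+8) mod 16) = rotl(K, 13) = 0x1765

0x1765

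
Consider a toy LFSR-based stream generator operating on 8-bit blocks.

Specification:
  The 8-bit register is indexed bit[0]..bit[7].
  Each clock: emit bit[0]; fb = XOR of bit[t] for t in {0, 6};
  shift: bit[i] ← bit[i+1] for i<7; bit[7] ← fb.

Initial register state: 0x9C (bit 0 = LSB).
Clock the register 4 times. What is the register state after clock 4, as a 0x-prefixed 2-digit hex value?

reg_0 = 0x9C
clock 1: out=0, reg = 0x4E
clock 2: out=0, reg = 0xA7
clock 3: out=1, reg = 0xD3
clock 4: out=1, reg = 0x69

0x69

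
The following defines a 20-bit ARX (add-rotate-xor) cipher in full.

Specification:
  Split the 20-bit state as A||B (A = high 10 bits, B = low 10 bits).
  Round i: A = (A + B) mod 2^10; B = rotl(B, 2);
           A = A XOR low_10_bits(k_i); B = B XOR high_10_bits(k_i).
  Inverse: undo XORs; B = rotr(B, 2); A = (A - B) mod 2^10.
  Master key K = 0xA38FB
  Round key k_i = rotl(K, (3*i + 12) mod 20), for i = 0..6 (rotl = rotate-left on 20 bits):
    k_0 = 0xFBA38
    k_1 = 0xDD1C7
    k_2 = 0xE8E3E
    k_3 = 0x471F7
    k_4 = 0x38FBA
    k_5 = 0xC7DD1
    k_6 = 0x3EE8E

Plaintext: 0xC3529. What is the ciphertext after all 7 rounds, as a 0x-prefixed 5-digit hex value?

s_0 = plaintext = 0xC3529
s_1 = Round(s_0, k_0) = 0x83B4B
s_2 = Round(s_1, k_1) = 0x27A5B
s_3 = Round(s_2, k_2) = 0x31ECD
s_4 = Round(s_3, k_3) = 0x98E2A
s_5 = Round(s_4, k_4) = 0xCDC49
s_6 = Round(s_5, k_5) = 0x9463B
s_7 = Round(s_6, k_6) = 0x80815

0x80815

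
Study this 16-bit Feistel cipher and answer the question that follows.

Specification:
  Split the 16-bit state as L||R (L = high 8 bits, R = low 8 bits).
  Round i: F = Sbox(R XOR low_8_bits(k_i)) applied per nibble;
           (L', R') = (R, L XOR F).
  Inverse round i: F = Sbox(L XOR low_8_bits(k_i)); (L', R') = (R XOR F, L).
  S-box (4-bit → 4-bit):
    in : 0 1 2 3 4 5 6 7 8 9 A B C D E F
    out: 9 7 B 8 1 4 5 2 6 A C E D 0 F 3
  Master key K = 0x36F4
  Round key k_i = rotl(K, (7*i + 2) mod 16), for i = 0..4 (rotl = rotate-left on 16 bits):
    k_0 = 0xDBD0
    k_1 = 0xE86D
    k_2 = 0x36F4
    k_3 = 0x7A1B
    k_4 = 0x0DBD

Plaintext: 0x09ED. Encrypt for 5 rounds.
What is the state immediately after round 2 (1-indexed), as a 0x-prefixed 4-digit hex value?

0x891C

s_0 = plaintext = 0x09ED
s_1 = Round(s_0, k_0) = 0xED89
s_2 = Round(s_1, k_1) = 0x891C
s_3 = Round(s_2, k_2) = 0x1C7F
s_4 = Round(s_3, k_3) = 0x7F4D
s_5 = Round(s_4, k_4) = 0x4D46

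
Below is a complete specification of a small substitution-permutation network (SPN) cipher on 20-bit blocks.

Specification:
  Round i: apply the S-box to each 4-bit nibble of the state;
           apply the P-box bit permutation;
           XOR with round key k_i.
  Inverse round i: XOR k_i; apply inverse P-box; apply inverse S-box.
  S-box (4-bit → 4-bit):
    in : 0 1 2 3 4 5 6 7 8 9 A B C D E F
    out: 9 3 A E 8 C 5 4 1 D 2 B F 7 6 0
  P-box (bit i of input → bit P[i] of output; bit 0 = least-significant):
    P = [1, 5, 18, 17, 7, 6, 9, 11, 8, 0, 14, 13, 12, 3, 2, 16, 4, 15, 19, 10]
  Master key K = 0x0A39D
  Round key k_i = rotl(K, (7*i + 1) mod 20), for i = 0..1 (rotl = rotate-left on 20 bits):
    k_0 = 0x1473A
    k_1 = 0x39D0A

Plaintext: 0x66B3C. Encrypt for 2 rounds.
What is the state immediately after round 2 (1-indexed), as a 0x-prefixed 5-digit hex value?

s_0 = plaintext = 0x66B3C
s_1 = Round(s_0, k_0) = 0xF7C4D
s_2 = Round(s_1, k_1) = 0x7F42D

0x7F42D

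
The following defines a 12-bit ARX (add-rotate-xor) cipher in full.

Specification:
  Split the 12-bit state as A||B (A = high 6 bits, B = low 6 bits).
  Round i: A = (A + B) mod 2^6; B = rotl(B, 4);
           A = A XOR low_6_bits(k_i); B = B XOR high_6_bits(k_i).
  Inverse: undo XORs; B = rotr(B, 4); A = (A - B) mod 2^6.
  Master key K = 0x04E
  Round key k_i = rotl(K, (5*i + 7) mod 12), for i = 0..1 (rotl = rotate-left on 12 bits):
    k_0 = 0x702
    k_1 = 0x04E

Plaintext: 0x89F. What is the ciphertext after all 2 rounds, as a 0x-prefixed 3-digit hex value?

0x83B

s_0 = plaintext = 0x89F
s_1 = Round(s_0, k_0) = 0x0EB
s_2 = Round(s_1, k_1) = 0x83B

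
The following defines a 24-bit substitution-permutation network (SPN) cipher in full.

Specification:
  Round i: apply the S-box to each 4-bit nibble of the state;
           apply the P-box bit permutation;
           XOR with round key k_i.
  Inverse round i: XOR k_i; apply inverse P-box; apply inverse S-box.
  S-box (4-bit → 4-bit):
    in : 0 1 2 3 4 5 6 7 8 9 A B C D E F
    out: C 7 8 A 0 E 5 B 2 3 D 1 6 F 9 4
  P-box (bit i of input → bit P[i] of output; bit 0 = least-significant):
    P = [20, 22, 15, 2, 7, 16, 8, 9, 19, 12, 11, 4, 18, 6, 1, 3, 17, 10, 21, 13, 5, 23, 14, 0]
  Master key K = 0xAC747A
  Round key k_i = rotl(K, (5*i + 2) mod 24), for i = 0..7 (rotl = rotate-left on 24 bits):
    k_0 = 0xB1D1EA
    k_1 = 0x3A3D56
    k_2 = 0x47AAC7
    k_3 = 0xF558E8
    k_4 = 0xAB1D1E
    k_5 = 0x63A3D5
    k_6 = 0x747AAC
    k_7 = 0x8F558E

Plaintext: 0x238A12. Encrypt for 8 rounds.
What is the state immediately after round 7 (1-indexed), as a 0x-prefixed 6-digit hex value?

0x059748

s_0 = plaintext = 0x238A12
s_1 = Round(s_0, k_0) = 0xB8FC3F
s_2 = Round(s_1, k_1) = 0x3BA374
s_3 = Round(s_2, k_2) = 0xC0B85C
s_4 = Round(s_3, k_3) = 0x10ABE8
s_5 = Round(s_4, k_4) = 0x477FB4
s_6 = Round(s_5, k_5) = 0x658F1D
s_7 = Round(s_6, k_6) = 0x059748
s_8 = Round(s_7, k_7) = 0xE321DF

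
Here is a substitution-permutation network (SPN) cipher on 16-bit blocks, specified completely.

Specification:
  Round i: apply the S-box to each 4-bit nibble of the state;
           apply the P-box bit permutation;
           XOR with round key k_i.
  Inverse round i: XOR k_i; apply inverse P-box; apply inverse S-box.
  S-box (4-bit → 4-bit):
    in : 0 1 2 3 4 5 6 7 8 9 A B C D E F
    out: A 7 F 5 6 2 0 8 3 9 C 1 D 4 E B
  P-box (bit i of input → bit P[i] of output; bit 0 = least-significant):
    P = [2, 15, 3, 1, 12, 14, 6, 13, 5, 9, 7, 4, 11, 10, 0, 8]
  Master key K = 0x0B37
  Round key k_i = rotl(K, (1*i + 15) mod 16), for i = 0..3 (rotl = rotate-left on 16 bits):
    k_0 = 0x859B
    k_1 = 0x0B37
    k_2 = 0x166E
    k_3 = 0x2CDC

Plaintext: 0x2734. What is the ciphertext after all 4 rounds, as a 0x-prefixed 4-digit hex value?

0x2C67

s_0 = plaintext = 0x2734
s_1 = Round(s_0, k_0) = 0x18C2
s_2 = Round(s_1, k_1) = 0xB558
s_3 = Round(s_2, k_2) = 0xDC6A
s_4 = Round(s_3, k_3) = 0x2C67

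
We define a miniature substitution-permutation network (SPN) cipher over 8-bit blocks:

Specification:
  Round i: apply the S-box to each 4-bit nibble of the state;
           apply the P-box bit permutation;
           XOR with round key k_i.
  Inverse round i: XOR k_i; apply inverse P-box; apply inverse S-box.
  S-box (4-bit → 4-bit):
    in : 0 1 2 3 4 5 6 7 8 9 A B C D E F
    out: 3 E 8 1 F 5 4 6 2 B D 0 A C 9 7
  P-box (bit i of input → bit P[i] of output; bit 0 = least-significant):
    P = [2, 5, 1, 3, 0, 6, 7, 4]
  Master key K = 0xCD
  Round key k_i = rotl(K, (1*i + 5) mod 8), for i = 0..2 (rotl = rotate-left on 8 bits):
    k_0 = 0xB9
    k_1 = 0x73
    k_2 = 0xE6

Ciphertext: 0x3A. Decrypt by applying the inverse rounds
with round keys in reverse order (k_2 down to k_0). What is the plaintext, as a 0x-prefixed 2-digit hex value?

s_0 = ciphertext = 0x3A
s_1 = InvRound(s_0, k_2) = 0x1E
s_2 = InvRound(s_1, k_1) = 0x09
s_3 = InvRound(s_2, k_0) = 0xD8

0xD8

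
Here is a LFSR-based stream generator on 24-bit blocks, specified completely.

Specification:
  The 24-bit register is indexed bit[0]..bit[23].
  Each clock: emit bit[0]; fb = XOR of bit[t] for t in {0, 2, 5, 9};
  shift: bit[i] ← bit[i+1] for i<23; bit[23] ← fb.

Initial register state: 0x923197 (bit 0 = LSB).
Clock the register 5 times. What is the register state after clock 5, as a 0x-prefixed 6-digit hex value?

reg_0 = 0x923197
clock 1: out=1, reg = 0x4918CB
clock 2: out=1, reg = 0xA48C65
clock 3: out=1, reg = 0xD24632
clock 4: out=0, reg = 0x692319
clock 5: out=1, reg = 0x34918C

0x34918C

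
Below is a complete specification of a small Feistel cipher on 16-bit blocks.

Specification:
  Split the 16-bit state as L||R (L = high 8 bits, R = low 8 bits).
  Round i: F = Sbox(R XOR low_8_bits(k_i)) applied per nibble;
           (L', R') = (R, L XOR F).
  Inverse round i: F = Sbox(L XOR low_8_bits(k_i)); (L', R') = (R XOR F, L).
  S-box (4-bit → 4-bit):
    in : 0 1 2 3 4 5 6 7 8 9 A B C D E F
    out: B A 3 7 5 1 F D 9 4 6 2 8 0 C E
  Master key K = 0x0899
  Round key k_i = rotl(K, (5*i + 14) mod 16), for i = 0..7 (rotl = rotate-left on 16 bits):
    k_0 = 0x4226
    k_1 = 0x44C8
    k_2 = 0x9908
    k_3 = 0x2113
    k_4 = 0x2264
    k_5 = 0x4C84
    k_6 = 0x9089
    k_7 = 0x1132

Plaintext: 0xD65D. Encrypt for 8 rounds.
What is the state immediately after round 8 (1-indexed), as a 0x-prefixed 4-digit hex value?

0x25EC

s_0 = plaintext = 0xD65D
s_1 = Round(s_0, k_0) = 0x5D04
s_2 = Round(s_1, k_1) = 0x04D5
s_3 = Round(s_2, k_2) = 0xD504
s_4 = Round(s_3, k_3) = 0x0478
s_5 = Round(s_4, k_4) = 0x78AC
s_6 = Round(s_5, k_5) = 0xAC41
s_7 = Round(s_6, k_6) = 0x4125
s_8 = Round(s_7, k_7) = 0x25EC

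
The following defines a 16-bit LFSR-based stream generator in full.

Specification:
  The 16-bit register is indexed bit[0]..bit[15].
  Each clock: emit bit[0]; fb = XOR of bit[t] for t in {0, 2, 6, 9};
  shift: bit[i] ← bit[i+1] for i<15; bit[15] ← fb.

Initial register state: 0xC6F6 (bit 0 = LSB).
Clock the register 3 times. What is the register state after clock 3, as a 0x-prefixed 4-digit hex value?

0x78DE

reg_0 = 0xC6F6
clock 1: out=0, reg = 0xE37B
clock 2: out=1, reg = 0xF1BD
clock 3: out=1, reg = 0x78DE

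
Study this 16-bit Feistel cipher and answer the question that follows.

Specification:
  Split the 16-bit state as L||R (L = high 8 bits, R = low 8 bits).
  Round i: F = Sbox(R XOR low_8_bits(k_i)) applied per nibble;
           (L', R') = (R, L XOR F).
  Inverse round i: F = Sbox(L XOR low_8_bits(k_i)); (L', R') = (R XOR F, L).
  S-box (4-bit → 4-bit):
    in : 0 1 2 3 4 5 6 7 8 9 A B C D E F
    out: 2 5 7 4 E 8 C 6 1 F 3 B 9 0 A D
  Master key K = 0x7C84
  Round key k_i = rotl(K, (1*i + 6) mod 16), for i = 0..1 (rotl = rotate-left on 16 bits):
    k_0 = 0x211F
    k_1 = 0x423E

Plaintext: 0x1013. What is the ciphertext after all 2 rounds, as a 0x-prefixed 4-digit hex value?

0x3935

s_0 = plaintext = 0x1013
s_1 = Round(s_0, k_0) = 0x1339
s_2 = Round(s_1, k_1) = 0x3935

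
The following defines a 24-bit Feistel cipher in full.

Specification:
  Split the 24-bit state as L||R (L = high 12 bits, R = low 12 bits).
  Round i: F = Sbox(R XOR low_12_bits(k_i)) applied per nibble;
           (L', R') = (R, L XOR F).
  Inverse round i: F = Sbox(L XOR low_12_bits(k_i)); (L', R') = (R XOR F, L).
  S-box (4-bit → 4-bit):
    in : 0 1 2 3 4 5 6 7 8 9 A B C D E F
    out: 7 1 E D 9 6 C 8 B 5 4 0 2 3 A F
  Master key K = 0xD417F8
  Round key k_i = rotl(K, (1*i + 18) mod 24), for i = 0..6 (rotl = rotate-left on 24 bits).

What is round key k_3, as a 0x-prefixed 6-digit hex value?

0x1A82FF

K = 0xD417F8
k_0 = rotl(K, (1*0+18) mod 24) = rotl(K, 18) = 0xE3505F
k_1 = rotl(K, (1*1+18) mod 24) = rotl(K, 19) = 0xC6A0BF
k_2 = rotl(K, (1*2+18) mod 24) = rotl(K, 20) = 0x8D417F
k_3 = rotl(K, (1*3+18) mod 24) = rotl(K, 21) = 0x1A82FF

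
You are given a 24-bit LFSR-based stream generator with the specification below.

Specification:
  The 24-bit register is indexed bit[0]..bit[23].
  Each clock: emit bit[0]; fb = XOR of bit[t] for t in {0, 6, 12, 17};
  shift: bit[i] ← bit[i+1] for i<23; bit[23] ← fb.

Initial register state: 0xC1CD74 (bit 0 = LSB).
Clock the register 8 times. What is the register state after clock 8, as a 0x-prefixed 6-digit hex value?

0xBDC1CD

reg_0 = 0xC1CD74
clock 1: out=0, reg = 0xE0E6BA
clock 2: out=0, reg = 0x70735D
clock 3: out=1, reg = 0xB839AE
clock 4: out=0, reg = 0xDC1CD7
clock 5: out=1, reg = 0xEE0E6B
clock 6: out=1, reg = 0xF70735
clock 7: out=1, reg = 0x7B839A
clock 8: out=0, reg = 0xBDC1CD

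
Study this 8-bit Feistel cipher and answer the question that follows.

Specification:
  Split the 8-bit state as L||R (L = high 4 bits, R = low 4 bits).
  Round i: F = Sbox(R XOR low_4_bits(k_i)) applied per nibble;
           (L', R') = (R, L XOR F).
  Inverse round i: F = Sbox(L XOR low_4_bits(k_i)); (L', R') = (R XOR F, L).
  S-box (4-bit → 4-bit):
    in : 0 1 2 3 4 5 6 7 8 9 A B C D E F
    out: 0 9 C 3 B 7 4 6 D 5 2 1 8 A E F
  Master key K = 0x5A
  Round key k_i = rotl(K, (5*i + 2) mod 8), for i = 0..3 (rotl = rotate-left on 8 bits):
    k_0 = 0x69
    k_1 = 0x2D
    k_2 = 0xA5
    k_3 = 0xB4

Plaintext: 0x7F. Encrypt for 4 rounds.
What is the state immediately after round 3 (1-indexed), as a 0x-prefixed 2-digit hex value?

0x18

s_0 = plaintext = 0x7F
s_1 = Round(s_0, k_0) = 0xF3
s_2 = Round(s_1, k_1) = 0x31
s_3 = Round(s_2, k_2) = 0x18
s_4 = Round(s_3, k_3) = 0x89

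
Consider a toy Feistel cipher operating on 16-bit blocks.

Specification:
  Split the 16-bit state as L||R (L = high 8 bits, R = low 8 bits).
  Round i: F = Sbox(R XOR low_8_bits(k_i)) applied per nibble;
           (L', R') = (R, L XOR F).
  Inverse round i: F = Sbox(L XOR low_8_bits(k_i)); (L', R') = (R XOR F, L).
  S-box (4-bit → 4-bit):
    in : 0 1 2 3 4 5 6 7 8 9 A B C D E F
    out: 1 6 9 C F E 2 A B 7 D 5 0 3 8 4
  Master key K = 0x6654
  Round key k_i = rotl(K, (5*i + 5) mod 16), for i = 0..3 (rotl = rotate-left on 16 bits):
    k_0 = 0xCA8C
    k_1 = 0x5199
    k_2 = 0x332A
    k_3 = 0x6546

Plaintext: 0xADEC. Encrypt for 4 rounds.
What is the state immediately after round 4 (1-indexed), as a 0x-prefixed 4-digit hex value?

0x57E4

s_0 = plaintext = 0xADEC
s_1 = Round(s_0, k_0) = 0xEC8C
s_2 = Round(s_1, k_1) = 0x8C82
s_3 = Round(s_2, k_2) = 0x8257
s_4 = Round(s_3, k_3) = 0x57E4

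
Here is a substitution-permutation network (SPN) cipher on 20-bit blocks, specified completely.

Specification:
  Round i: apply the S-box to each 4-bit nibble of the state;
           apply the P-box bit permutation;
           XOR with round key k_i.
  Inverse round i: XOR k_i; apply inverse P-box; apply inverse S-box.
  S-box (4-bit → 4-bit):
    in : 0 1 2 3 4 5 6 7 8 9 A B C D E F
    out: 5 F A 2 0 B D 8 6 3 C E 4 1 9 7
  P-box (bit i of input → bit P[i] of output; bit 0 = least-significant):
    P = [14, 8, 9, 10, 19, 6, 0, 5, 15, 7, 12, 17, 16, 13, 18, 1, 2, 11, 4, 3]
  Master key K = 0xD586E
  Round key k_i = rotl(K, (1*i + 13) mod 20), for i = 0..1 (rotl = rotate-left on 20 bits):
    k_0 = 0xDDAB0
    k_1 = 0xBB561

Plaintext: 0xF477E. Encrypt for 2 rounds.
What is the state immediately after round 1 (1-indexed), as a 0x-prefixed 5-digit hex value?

0xF9684

s_0 = plaintext = 0xF477E
s_1 = Round(s_0, k_0) = 0xF9684
s_2 = Round(s_1, k_1) = 0x80D34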